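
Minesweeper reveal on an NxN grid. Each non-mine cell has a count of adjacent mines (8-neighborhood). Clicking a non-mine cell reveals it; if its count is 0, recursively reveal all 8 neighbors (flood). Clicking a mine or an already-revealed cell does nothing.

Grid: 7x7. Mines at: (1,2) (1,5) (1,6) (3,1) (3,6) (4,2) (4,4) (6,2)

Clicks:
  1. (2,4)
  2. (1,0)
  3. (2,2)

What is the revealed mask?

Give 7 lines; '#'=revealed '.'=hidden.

Answer: ##.....
##.....
###.#..
.......
.......
.......
.......

Derivation:
Click 1 (2,4) count=1: revealed 1 new [(2,4)] -> total=1
Click 2 (1,0) count=0: revealed 6 new [(0,0) (0,1) (1,0) (1,1) (2,0) (2,1)] -> total=7
Click 3 (2,2) count=2: revealed 1 new [(2,2)] -> total=8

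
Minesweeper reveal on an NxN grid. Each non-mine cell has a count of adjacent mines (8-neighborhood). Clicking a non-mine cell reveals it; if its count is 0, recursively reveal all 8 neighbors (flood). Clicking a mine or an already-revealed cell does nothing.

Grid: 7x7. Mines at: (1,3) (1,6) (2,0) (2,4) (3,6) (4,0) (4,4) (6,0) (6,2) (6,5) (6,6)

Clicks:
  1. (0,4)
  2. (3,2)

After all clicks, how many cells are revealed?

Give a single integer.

Click 1 (0,4) count=1: revealed 1 new [(0,4)] -> total=1
Click 2 (3,2) count=0: revealed 12 new [(2,1) (2,2) (2,3) (3,1) (3,2) (3,3) (4,1) (4,2) (4,3) (5,1) (5,2) (5,3)] -> total=13

Answer: 13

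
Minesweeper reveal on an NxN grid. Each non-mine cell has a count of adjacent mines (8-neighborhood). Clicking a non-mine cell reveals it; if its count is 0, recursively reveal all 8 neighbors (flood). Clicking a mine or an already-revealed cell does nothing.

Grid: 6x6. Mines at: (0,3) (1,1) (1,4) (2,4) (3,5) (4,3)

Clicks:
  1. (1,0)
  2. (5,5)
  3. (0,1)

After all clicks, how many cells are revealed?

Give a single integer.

Click 1 (1,0) count=1: revealed 1 new [(1,0)] -> total=1
Click 2 (5,5) count=0: revealed 4 new [(4,4) (4,5) (5,4) (5,5)] -> total=5
Click 3 (0,1) count=1: revealed 1 new [(0,1)] -> total=6

Answer: 6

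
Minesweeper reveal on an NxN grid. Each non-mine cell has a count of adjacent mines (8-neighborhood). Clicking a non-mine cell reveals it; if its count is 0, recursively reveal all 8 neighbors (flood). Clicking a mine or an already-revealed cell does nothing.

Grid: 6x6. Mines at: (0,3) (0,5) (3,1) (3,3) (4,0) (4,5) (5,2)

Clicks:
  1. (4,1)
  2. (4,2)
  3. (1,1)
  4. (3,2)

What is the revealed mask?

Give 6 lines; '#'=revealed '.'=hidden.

Answer: ###...
###...
###...
..#...
.##...
......

Derivation:
Click 1 (4,1) count=3: revealed 1 new [(4,1)] -> total=1
Click 2 (4,2) count=3: revealed 1 new [(4,2)] -> total=2
Click 3 (1,1) count=0: revealed 9 new [(0,0) (0,1) (0,2) (1,0) (1,1) (1,2) (2,0) (2,1) (2,2)] -> total=11
Click 4 (3,2) count=2: revealed 1 new [(3,2)] -> total=12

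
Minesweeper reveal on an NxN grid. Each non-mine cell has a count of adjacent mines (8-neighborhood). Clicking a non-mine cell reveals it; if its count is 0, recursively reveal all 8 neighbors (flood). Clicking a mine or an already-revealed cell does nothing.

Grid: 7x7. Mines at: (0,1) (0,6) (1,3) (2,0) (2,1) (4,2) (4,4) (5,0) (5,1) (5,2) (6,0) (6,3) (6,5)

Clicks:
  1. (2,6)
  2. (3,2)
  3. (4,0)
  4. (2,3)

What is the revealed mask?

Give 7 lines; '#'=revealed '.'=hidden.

Click 1 (2,6) count=0: revealed 13 new [(1,4) (1,5) (1,6) (2,4) (2,5) (2,6) (3,4) (3,5) (3,6) (4,5) (4,6) (5,5) (5,6)] -> total=13
Click 2 (3,2) count=2: revealed 1 new [(3,2)] -> total=14
Click 3 (4,0) count=2: revealed 1 new [(4,0)] -> total=15
Click 4 (2,3) count=1: revealed 1 new [(2,3)] -> total=16

Answer: .......
....###
...####
..#.###
#....##
.....##
.......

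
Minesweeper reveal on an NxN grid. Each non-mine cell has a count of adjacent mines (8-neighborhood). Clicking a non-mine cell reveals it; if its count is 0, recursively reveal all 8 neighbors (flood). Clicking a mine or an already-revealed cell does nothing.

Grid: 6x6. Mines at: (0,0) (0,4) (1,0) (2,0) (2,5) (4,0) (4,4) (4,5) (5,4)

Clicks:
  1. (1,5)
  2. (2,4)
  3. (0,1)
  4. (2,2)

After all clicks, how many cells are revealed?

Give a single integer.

Click 1 (1,5) count=2: revealed 1 new [(1,5)] -> total=1
Click 2 (2,4) count=1: revealed 1 new [(2,4)] -> total=2
Click 3 (0,1) count=2: revealed 1 new [(0,1)] -> total=3
Click 4 (2,2) count=0: revealed 19 new [(0,2) (0,3) (1,1) (1,2) (1,3) (1,4) (2,1) (2,2) (2,3) (3,1) (3,2) (3,3) (3,4) (4,1) (4,2) (4,3) (5,1) (5,2) (5,3)] -> total=22

Answer: 22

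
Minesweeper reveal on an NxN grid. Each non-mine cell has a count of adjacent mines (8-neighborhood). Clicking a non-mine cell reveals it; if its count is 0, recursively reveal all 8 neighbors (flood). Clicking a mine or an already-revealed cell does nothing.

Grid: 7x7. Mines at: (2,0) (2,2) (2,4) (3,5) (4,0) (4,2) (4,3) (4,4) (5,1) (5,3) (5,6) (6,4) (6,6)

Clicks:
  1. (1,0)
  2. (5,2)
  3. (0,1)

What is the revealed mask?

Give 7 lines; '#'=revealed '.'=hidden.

Click 1 (1,0) count=1: revealed 1 new [(1,0)] -> total=1
Click 2 (5,2) count=4: revealed 1 new [(5,2)] -> total=2
Click 3 (0,1) count=0: revealed 15 new [(0,0) (0,1) (0,2) (0,3) (0,4) (0,5) (0,6) (1,1) (1,2) (1,3) (1,4) (1,5) (1,6) (2,5) (2,6)] -> total=17

Answer: #######
#######
.....##
.......
.......
..#....
.......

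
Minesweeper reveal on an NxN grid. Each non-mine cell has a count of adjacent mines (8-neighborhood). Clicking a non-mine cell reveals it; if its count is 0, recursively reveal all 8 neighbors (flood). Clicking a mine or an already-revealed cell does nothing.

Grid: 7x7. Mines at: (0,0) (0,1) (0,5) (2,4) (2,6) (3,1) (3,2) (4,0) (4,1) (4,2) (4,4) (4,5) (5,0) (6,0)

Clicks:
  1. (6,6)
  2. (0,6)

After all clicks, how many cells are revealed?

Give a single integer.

Answer: 13

Derivation:
Click 1 (6,6) count=0: revealed 12 new [(5,1) (5,2) (5,3) (5,4) (5,5) (5,6) (6,1) (6,2) (6,3) (6,4) (6,5) (6,6)] -> total=12
Click 2 (0,6) count=1: revealed 1 new [(0,6)] -> total=13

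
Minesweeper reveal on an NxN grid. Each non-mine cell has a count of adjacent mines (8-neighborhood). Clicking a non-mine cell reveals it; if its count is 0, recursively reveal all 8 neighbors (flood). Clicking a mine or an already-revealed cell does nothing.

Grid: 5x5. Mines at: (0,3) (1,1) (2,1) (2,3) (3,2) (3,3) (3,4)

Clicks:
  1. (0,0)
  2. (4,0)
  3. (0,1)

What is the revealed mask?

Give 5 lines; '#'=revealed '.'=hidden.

Click 1 (0,0) count=1: revealed 1 new [(0,0)] -> total=1
Click 2 (4,0) count=0: revealed 4 new [(3,0) (3,1) (4,0) (4,1)] -> total=5
Click 3 (0,1) count=1: revealed 1 new [(0,1)] -> total=6

Answer: ##...
.....
.....
##...
##...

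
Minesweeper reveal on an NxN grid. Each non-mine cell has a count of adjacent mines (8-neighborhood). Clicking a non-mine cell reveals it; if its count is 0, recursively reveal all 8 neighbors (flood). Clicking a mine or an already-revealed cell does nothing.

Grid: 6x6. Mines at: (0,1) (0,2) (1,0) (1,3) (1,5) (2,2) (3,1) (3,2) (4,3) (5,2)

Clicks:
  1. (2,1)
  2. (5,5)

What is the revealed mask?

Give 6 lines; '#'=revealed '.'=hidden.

Answer: ......
......
.#..##
....##
....##
....##

Derivation:
Click 1 (2,1) count=4: revealed 1 new [(2,1)] -> total=1
Click 2 (5,5) count=0: revealed 8 new [(2,4) (2,5) (3,4) (3,5) (4,4) (4,5) (5,4) (5,5)] -> total=9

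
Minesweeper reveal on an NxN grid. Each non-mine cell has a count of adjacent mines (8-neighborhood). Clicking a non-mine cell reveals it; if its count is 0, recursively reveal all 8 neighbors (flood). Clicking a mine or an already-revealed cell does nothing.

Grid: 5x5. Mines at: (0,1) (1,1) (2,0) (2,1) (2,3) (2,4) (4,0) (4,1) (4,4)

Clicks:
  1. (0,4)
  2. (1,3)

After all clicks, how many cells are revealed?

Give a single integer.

Answer: 6

Derivation:
Click 1 (0,4) count=0: revealed 6 new [(0,2) (0,3) (0,4) (1,2) (1,3) (1,4)] -> total=6
Click 2 (1,3) count=2: revealed 0 new [(none)] -> total=6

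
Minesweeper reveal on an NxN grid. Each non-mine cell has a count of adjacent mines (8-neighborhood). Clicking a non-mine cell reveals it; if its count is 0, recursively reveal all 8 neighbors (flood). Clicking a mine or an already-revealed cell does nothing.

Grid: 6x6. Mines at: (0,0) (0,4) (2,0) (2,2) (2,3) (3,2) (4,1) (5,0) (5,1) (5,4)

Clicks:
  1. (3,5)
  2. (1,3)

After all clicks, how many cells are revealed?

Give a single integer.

Click 1 (3,5) count=0: revealed 8 new [(1,4) (1,5) (2,4) (2,5) (3,4) (3,5) (4,4) (4,5)] -> total=8
Click 2 (1,3) count=3: revealed 1 new [(1,3)] -> total=9

Answer: 9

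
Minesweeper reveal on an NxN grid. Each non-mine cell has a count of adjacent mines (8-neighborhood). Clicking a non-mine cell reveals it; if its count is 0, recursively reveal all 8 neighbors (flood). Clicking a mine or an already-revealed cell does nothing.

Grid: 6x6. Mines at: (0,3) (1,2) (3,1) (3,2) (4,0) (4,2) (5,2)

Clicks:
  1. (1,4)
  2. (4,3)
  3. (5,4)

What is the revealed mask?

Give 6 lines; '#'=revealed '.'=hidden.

Answer: ....##
...###
...###
...###
...###
...###

Derivation:
Click 1 (1,4) count=1: revealed 1 new [(1,4)] -> total=1
Click 2 (4,3) count=3: revealed 1 new [(4,3)] -> total=2
Click 3 (5,4) count=0: revealed 15 new [(0,4) (0,5) (1,3) (1,5) (2,3) (2,4) (2,5) (3,3) (3,4) (3,5) (4,4) (4,5) (5,3) (5,4) (5,5)] -> total=17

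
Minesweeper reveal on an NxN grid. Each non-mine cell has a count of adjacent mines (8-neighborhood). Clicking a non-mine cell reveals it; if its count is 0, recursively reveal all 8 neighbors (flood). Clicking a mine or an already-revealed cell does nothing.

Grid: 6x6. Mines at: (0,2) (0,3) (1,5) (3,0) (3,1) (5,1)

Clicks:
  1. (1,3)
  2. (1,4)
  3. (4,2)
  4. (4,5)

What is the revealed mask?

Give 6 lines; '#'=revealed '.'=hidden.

Answer: ......
..###.
..####
..####
..####
..####

Derivation:
Click 1 (1,3) count=2: revealed 1 new [(1,3)] -> total=1
Click 2 (1,4) count=2: revealed 1 new [(1,4)] -> total=2
Click 3 (4,2) count=2: revealed 1 new [(4,2)] -> total=3
Click 4 (4,5) count=0: revealed 16 new [(1,2) (2,2) (2,3) (2,4) (2,5) (3,2) (3,3) (3,4) (3,5) (4,3) (4,4) (4,5) (5,2) (5,3) (5,4) (5,5)] -> total=19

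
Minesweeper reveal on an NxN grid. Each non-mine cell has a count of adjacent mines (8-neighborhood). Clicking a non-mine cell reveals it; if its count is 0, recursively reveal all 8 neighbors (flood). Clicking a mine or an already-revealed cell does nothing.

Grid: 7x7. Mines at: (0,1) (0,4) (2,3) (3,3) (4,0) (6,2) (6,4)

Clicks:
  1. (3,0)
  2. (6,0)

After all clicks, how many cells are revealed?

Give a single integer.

Answer: 5

Derivation:
Click 1 (3,0) count=1: revealed 1 new [(3,0)] -> total=1
Click 2 (6,0) count=0: revealed 4 new [(5,0) (5,1) (6,0) (6,1)] -> total=5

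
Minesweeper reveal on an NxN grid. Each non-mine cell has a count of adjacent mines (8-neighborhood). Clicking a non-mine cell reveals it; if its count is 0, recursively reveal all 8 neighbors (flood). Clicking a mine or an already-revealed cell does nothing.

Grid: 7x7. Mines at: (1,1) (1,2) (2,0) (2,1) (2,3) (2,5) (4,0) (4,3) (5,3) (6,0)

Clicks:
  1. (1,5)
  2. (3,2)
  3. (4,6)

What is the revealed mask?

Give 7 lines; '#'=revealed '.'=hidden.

Click 1 (1,5) count=1: revealed 1 new [(1,5)] -> total=1
Click 2 (3,2) count=3: revealed 1 new [(3,2)] -> total=2
Click 3 (4,6) count=0: revealed 12 new [(3,4) (3,5) (3,6) (4,4) (4,5) (4,6) (5,4) (5,5) (5,6) (6,4) (6,5) (6,6)] -> total=14

Answer: .......
.....#.
.......
..#.###
....###
....###
....###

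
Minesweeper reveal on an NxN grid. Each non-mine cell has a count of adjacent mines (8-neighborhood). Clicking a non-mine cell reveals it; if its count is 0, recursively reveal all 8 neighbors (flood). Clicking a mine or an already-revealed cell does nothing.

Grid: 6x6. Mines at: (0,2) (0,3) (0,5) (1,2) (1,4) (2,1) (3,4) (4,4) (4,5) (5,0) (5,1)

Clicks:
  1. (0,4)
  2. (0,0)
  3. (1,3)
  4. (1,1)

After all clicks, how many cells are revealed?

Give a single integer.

Click 1 (0,4) count=3: revealed 1 new [(0,4)] -> total=1
Click 2 (0,0) count=0: revealed 4 new [(0,0) (0,1) (1,0) (1,1)] -> total=5
Click 3 (1,3) count=4: revealed 1 new [(1,3)] -> total=6
Click 4 (1,1) count=3: revealed 0 new [(none)] -> total=6

Answer: 6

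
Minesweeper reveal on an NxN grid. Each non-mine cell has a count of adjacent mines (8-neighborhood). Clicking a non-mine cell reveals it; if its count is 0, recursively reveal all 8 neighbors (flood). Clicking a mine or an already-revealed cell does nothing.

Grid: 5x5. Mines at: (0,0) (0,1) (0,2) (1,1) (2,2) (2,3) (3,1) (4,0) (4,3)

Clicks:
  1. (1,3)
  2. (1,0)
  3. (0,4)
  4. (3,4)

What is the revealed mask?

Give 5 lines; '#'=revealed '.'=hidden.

Click 1 (1,3) count=3: revealed 1 new [(1,3)] -> total=1
Click 2 (1,0) count=3: revealed 1 new [(1,0)] -> total=2
Click 3 (0,4) count=0: revealed 3 new [(0,3) (0,4) (1,4)] -> total=5
Click 4 (3,4) count=2: revealed 1 new [(3,4)] -> total=6

Answer: ...##
#..##
.....
....#
.....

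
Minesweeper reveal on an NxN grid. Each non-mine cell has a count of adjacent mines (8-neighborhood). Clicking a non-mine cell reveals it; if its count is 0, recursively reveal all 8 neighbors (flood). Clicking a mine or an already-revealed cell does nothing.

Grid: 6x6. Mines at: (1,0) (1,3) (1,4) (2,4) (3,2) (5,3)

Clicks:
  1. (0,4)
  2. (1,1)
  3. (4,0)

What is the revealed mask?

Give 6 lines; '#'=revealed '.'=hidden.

Answer: ....#.
.#....
##....
##....
###...
###...

Derivation:
Click 1 (0,4) count=2: revealed 1 new [(0,4)] -> total=1
Click 2 (1,1) count=1: revealed 1 new [(1,1)] -> total=2
Click 3 (4,0) count=0: revealed 10 new [(2,0) (2,1) (3,0) (3,1) (4,0) (4,1) (4,2) (5,0) (5,1) (5,2)] -> total=12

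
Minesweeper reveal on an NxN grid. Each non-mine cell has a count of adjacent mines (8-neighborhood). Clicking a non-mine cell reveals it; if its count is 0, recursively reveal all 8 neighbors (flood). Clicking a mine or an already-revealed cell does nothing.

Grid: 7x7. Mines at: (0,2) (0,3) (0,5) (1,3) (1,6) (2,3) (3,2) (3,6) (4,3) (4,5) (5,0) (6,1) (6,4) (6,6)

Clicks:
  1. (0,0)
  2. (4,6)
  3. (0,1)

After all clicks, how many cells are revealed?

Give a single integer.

Click 1 (0,0) count=0: revealed 10 new [(0,0) (0,1) (1,0) (1,1) (2,0) (2,1) (3,0) (3,1) (4,0) (4,1)] -> total=10
Click 2 (4,6) count=2: revealed 1 new [(4,6)] -> total=11
Click 3 (0,1) count=1: revealed 0 new [(none)] -> total=11

Answer: 11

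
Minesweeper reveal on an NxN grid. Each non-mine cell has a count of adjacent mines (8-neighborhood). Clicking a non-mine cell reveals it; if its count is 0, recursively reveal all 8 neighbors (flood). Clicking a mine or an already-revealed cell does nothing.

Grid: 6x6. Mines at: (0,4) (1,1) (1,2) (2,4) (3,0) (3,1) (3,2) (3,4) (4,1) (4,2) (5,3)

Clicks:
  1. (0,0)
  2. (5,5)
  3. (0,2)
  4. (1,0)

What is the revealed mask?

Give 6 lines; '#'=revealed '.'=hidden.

Answer: #.#...
#.....
......
......
....##
....##

Derivation:
Click 1 (0,0) count=1: revealed 1 new [(0,0)] -> total=1
Click 2 (5,5) count=0: revealed 4 new [(4,4) (4,5) (5,4) (5,5)] -> total=5
Click 3 (0,2) count=2: revealed 1 new [(0,2)] -> total=6
Click 4 (1,0) count=1: revealed 1 new [(1,0)] -> total=7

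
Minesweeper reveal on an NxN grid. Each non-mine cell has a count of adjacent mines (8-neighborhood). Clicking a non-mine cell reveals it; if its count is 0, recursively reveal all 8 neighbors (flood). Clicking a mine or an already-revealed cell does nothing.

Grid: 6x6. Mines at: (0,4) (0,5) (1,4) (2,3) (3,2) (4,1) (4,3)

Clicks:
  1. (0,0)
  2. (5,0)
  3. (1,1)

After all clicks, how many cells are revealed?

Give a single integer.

Answer: 14

Derivation:
Click 1 (0,0) count=0: revealed 13 new [(0,0) (0,1) (0,2) (0,3) (1,0) (1,1) (1,2) (1,3) (2,0) (2,1) (2,2) (3,0) (3,1)] -> total=13
Click 2 (5,0) count=1: revealed 1 new [(5,0)] -> total=14
Click 3 (1,1) count=0: revealed 0 new [(none)] -> total=14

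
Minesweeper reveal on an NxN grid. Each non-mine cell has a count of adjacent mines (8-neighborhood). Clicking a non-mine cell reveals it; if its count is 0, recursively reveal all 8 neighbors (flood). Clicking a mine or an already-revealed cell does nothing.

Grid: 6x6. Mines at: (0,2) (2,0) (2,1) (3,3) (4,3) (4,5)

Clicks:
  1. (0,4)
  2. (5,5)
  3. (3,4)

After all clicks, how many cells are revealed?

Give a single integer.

Click 1 (0,4) count=0: revealed 11 new [(0,3) (0,4) (0,5) (1,3) (1,4) (1,5) (2,3) (2,4) (2,5) (3,4) (3,5)] -> total=11
Click 2 (5,5) count=1: revealed 1 new [(5,5)] -> total=12
Click 3 (3,4) count=3: revealed 0 new [(none)] -> total=12

Answer: 12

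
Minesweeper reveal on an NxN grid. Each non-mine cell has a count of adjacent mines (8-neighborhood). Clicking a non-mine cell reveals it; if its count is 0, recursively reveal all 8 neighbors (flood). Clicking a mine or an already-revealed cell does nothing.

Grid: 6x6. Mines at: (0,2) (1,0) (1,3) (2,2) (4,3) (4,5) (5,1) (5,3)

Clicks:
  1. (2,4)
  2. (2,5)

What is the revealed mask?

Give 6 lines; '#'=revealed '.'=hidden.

Answer: ....##
....##
....##
....##
......
......

Derivation:
Click 1 (2,4) count=1: revealed 1 new [(2,4)] -> total=1
Click 2 (2,5) count=0: revealed 7 new [(0,4) (0,5) (1,4) (1,5) (2,5) (3,4) (3,5)] -> total=8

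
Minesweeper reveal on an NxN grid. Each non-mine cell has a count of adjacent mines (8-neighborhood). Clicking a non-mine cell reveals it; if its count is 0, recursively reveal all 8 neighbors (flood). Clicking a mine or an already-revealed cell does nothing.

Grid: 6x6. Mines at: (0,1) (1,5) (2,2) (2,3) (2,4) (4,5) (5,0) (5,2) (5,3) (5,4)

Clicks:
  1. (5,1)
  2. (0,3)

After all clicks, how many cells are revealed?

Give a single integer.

Click 1 (5,1) count=2: revealed 1 new [(5,1)] -> total=1
Click 2 (0,3) count=0: revealed 6 new [(0,2) (0,3) (0,4) (1,2) (1,3) (1,4)] -> total=7

Answer: 7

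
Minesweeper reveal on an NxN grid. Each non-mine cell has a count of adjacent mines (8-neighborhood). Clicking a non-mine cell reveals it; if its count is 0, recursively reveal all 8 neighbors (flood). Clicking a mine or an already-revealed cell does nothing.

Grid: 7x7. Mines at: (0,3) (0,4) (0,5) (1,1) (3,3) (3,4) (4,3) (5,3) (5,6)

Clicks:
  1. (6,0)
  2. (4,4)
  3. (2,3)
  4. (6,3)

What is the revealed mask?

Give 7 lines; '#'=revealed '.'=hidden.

Click 1 (6,0) count=0: revealed 15 new [(2,0) (2,1) (2,2) (3,0) (3,1) (3,2) (4,0) (4,1) (4,2) (5,0) (5,1) (5,2) (6,0) (6,1) (6,2)] -> total=15
Click 2 (4,4) count=4: revealed 1 new [(4,4)] -> total=16
Click 3 (2,3) count=2: revealed 1 new [(2,3)] -> total=17
Click 4 (6,3) count=1: revealed 1 new [(6,3)] -> total=18

Answer: .......
.......
####...
###....
###.#..
###....
####...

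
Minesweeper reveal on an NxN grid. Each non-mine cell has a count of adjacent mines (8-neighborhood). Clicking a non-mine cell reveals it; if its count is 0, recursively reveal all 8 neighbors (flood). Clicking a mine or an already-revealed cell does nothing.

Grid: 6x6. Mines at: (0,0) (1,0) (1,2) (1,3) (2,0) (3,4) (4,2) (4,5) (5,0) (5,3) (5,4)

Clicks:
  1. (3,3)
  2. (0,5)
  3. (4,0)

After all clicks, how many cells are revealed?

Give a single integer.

Answer: 8

Derivation:
Click 1 (3,3) count=2: revealed 1 new [(3,3)] -> total=1
Click 2 (0,5) count=0: revealed 6 new [(0,4) (0,5) (1,4) (1,5) (2,4) (2,5)] -> total=7
Click 3 (4,0) count=1: revealed 1 new [(4,0)] -> total=8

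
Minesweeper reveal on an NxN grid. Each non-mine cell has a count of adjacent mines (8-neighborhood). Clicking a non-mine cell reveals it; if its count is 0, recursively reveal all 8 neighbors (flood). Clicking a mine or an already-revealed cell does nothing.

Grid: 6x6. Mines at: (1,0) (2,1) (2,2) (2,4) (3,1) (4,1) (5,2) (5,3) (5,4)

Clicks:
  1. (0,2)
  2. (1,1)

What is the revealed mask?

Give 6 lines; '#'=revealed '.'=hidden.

Click 1 (0,2) count=0: revealed 10 new [(0,1) (0,2) (0,3) (0,4) (0,5) (1,1) (1,2) (1,3) (1,4) (1,5)] -> total=10
Click 2 (1,1) count=3: revealed 0 new [(none)] -> total=10

Answer: .#####
.#####
......
......
......
......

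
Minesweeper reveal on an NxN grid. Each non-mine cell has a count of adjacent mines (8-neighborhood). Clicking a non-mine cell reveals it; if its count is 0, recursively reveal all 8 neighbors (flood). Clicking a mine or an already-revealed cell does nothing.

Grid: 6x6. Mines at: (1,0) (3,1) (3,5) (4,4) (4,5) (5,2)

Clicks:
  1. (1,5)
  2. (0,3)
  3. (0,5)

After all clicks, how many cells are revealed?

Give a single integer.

Click 1 (1,5) count=0: revealed 18 new [(0,1) (0,2) (0,3) (0,4) (0,5) (1,1) (1,2) (1,3) (1,4) (1,5) (2,1) (2,2) (2,3) (2,4) (2,5) (3,2) (3,3) (3,4)] -> total=18
Click 2 (0,3) count=0: revealed 0 new [(none)] -> total=18
Click 3 (0,5) count=0: revealed 0 new [(none)] -> total=18

Answer: 18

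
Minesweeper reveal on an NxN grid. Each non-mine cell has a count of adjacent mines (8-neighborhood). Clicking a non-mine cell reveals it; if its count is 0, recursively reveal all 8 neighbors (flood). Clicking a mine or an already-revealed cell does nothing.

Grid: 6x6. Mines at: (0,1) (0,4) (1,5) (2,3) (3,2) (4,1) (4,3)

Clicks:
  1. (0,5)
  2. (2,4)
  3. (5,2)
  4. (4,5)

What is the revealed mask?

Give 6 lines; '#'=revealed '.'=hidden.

Answer: .....#
......
....##
....##
....##
..#.##

Derivation:
Click 1 (0,5) count=2: revealed 1 new [(0,5)] -> total=1
Click 2 (2,4) count=2: revealed 1 new [(2,4)] -> total=2
Click 3 (5,2) count=2: revealed 1 new [(5,2)] -> total=3
Click 4 (4,5) count=0: revealed 7 new [(2,5) (3,4) (3,5) (4,4) (4,5) (5,4) (5,5)] -> total=10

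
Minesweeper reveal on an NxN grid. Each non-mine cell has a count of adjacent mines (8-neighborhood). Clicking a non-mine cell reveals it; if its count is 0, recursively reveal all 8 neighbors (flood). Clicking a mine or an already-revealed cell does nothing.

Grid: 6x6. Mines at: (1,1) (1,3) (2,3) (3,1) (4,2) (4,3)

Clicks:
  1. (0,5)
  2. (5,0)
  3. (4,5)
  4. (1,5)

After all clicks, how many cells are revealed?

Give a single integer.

Answer: 16

Derivation:
Click 1 (0,5) count=0: revealed 12 new [(0,4) (0,5) (1,4) (1,5) (2,4) (2,5) (3,4) (3,5) (4,4) (4,5) (5,4) (5,5)] -> total=12
Click 2 (5,0) count=0: revealed 4 new [(4,0) (4,1) (5,0) (5,1)] -> total=16
Click 3 (4,5) count=0: revealed 0 new [(none)] -> total=16
Click 4 (1,5) count=0: revealed 0 new [(none)] -> total=16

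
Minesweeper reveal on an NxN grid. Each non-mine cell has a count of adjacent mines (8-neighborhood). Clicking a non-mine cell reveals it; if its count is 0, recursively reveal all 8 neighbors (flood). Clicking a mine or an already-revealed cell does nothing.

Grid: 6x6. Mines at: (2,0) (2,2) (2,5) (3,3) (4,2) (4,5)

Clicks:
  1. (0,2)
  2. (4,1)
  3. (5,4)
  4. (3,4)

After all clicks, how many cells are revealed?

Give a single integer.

Answer: 15

Derivation:
Click 1 (0,2) count=0: revealed 12 new [(0,0) (0,1) (0,2) (0,3) (0,4) (0,5) (1,0) (1,1) (1,2) (1,3) (1,4) (1,5)] -> total=12
Click 2 (4,1) count=1: revealed 1 new [(4,1)] -> total=13
Click 3 (5,4) count=1: revealed 1 new [(5,4)] -> total=14
Click 4 (3,4) count=3: revealed 1 new [(3,4)] -> total=15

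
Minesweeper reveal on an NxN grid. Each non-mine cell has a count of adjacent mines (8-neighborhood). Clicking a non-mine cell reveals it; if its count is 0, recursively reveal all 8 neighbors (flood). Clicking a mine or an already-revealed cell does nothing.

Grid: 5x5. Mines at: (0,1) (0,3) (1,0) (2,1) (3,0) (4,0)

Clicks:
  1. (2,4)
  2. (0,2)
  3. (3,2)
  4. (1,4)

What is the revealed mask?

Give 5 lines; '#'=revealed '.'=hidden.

Click 1 (2,4) count=0: revealed 14 new [(1,2) (1,3) (1,4) (2,2) (2,3) (2,4) (3,1) (3,2) (3,3) (3,4) (4,1) (4,2) (4,3) (4,4)] -> total=14
Click 2 (0,2) count=2: revealed 1 new [(0,2)] -> total=15
Click 3 (3,2) count=1: revealed 0 new [(none)] -> total=15
Click 4 (1,4) count=1: revealed 0 new [(none)] -> total=15

Answer: ..#..
..###
..###
.####
.####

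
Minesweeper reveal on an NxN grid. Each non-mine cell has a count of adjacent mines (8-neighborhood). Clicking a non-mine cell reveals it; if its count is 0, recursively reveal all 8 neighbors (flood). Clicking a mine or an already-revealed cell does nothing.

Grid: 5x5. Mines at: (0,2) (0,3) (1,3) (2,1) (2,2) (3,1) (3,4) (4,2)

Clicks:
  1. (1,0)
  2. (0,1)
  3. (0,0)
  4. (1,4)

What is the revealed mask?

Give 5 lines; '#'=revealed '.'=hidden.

Answer: ##...
##..#
.....
.....
.....

Derivation:
Click 1 (1,0) count=1: revealed 1 new [(1,0)] -> total=1
Click 2 (0,1) count=1: revealed 1 new [(0,1)] -> total=2
Click 3 (0,0) count=0: revealed 2 new [(0,0) (1,1)] -> total=4
Click 4 (1,4) count=2: revealed 1 new [(1,4)] -> total=5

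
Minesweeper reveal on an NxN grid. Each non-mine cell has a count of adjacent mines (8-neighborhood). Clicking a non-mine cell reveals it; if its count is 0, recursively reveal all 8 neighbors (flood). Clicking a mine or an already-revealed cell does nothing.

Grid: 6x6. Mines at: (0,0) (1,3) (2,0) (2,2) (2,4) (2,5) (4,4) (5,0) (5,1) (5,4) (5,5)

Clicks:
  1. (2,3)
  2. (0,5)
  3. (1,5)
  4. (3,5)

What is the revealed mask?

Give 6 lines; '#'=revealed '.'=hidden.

Answer: ....##
....##
...#..
.....#
......
......

Derivation:
Click 1 (2,3) count=3: revealed 1 new [(2,3)] -> total=1
Click 2 (0,5) count=0: revealed 4 new [(0,4) (0,5) (1,4) (1,5)] -> total=5
Click 3 (1,5) count=2: revealed 0 new [(none)] -> total=5
Click 4 (3,5) count=3: revealed 1 new [(3,5)] -> total=6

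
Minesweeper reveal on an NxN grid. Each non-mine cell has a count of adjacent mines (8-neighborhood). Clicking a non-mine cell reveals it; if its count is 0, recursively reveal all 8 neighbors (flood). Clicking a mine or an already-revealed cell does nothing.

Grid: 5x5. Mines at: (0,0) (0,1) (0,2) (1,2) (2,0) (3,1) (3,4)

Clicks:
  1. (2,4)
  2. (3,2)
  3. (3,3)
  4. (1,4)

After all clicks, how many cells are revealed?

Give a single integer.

Answer: 8

Derivation:
Click 1 (2,4) count=1: revealed 1 new [(2,4)] -> total=1
Click 2 (3,2) count=1: revealed 1 new [(3,2)] -> total=2
Click 3 (3,3) count=1: revealed 1 new [(3,3)] -> total=3
Click 4 (1,4) count=0: revealed 5 new [(0,3) (0,4) (1,3) (1,4) (2,3)] -> total=8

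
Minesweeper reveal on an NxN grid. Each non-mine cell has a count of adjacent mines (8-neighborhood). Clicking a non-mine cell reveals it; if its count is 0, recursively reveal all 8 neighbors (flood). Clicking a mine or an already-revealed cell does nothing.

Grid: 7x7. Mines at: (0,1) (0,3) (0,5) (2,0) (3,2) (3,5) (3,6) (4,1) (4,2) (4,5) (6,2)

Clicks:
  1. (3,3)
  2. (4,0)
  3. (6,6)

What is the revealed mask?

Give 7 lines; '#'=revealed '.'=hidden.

Answer: .......
.......
.......
...#...
#......
...####
...####

Derivation:
Click 1 (3,3) count=2: revealed 1 new [(3,3)] -> total=1
Click 2 (4,0) count=1: revealed 1 new [(4,0)] -> total=2
Click 3 (6,6) count=0: revealed 8 new [(5,3) (5,4) (5,5) (5,6) (6,3) (6,4) (6,5) (6,6)] -> total=10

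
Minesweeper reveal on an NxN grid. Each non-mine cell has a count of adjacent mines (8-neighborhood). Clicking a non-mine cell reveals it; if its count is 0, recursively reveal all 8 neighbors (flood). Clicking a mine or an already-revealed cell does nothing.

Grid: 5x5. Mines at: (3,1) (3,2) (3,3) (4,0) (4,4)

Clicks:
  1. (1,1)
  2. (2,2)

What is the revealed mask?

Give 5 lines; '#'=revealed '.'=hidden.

Answer: #####
#####
#####
.....
.....

Derivation:
Click 1 (1,1) count=0: revealed 15 new [(0,0) (0,1) (0,2) (0,3) (0,4) (1,0) (1,1) (1,2) (1,3) (1,4) (2,0) (2,1) (2,2) (2,3) (2,4)] -> total=15
Click 2 (2,2) count=3: revealed 0 new [(none)] -> total=15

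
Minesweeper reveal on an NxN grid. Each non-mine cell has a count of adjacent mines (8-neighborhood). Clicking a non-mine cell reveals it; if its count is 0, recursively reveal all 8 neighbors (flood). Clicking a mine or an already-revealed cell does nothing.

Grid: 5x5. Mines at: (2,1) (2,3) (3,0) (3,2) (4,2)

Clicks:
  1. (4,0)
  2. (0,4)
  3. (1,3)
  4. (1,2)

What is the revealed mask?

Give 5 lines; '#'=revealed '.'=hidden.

Click 1 (4,0) count=1: revealed 1 new [(4,0)] -> total=1
Click 2 (0,4) count=0: revealed 10 new [(0,0) (0,1) (0,2) (0,3) (0,4) (1,0) (1,1) (1,2) (1,3) (1,4)] -> total=11
Click 3 (1,3) count=1: revealed 0 new [(none)] -> total=11
Click 4 (1,2) count=2: revealed 0 new [(none)] -> total=11

Answer: #####
#####
.....
.....
#....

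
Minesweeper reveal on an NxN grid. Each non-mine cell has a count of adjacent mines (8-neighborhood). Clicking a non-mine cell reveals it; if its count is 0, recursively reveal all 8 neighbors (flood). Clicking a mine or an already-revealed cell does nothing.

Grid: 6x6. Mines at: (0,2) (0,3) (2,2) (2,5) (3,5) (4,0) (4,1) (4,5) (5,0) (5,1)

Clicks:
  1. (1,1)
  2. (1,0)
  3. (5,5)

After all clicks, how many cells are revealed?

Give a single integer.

Click 1 (1,1) count=2: revealed 1 new [(1,1)] -> total=1
Click 2 (1,0) count=0: revealed 7 new [(0,0) (0,1) (1,0) (2,0) (2,1) (3,0) (3,1)] -> total=8
Click 3 (5,5) count=1: revealed 1 new [(5,5)] -> total=9

Answer: 9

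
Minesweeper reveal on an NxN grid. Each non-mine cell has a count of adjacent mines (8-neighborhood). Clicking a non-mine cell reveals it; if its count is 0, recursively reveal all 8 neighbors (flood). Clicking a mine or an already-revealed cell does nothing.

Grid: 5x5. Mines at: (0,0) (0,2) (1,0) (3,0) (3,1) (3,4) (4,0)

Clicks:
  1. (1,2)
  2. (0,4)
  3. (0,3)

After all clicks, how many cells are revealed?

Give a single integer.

Click 1 (1,2) count=1: revealed 1 new [(1,2)] -> total=1
Click 2 (0,4) count=0: revealed 6 new [(0,3) (0,4) (1,3) (1,4) (2,3) (2,4)] -> total=7
Click 3 (0,3) count=1: revealed 0 new [(none)] -> total=7

Answer: 7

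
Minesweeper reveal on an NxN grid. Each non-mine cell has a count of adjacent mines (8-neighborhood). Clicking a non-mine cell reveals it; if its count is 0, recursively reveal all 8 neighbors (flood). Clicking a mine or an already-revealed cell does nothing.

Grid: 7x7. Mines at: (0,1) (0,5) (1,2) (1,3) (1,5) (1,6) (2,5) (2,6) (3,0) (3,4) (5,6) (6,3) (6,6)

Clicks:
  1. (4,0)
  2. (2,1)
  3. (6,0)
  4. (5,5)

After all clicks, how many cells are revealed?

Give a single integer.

Answer: 18

Derivation:
Click 1 (4,0) count=1: revealed 1 new [(4,0)] -> total=1
Click 2 (2,1) count=2: revealed 1 new [(2,1)] -> total=2
Click 3 (6,0) count=0: revealed 15 new [(2,2) (2,3) (3,1) (3,2) (3,3) (4,1) (4,2) (4,3) (5,0) (5,1) (5,2) (5,3) (6,0) (6,1) (6,2)] -> total=17
Click 4 (5,5) count=2: revealed 1 new [(5,5)] -> total=18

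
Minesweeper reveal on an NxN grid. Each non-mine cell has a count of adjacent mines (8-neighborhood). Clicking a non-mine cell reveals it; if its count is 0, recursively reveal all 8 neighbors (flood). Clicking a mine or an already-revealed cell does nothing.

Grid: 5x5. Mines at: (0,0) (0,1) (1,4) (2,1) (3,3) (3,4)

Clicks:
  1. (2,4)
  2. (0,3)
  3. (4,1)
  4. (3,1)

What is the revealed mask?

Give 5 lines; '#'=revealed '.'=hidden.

Answer: ...#.
.....
....#
###..
###..

Derivation:
Click 1 (2,4) count=3: revealed 1 new [(2,4)] -> total=1
Click 2 (0,3) count=1: revealed 1 new [(0,3)] -> total=2
Click 3 (4,1) count=0: revealed 6 new [(3,0) (3,1) (3,2) (4,0) (4,1) (4,2)] -> total=8
Click 4 (3,1) count=1: revealed 0 new [(none)] -> total=8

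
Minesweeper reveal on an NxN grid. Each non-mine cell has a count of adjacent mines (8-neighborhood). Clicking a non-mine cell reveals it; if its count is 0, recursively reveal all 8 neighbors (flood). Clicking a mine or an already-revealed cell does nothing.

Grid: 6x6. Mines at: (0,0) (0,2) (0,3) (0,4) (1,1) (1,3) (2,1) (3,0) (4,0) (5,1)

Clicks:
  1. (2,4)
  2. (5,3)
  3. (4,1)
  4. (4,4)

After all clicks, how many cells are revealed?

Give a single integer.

Click 1 (2,4) count=1: revealed 1 new [(2,4)] -> total=1
Click 2 (5,3) count=0: revealed 17 new [(1,4) (1,5) (2,2) (2,3) (2,5) (3,2) (3,3) (3,4) (3,5) (4,2) (4,3) (4,4) (4,5) (5,2) (5,3) (5,4) (5,5)] -> total=18
Click 3 (4,1) count=3: revealed 1 new [(4,1)] -> total=19
Click 4 (4,4) count=0: revealed 0 new [(none)] -> total=19

Answer: 19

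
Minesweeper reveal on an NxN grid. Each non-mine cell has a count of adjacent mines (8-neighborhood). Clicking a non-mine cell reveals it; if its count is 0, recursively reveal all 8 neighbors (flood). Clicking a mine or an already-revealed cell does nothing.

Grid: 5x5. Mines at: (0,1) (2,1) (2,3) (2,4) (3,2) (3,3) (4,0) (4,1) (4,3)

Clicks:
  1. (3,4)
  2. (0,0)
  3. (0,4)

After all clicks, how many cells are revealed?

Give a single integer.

Click 1 (3,4) count=4: revealed 1 new [(3,4)] -> total=1
Click 2 (0,0) count=1: revealed 1 new [(0,0)] -> total=2
Click 3 (0,4) count=0: revealed 6 new [(0,2) (0,3) (0,4) (1,2) (1,3) (1,4)] -> total=8

Answer: 8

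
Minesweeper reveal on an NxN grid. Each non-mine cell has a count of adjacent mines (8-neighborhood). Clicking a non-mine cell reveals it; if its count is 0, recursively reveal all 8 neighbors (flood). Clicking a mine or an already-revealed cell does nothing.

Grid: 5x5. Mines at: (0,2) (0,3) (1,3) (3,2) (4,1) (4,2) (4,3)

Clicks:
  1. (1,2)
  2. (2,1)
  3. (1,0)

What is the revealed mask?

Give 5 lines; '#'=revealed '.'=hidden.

Click 1 (1,2) count=3: revealed 1 new [(1,2)] -> total=1
Click 2 (2,1) count=1: revealed 1 new [(2,1)] -> total=2
Click 3 (1,0) count=0: revealed 7 new [(0,0) (0,1) (1,0) (1,1) (2,0) (3,0) (3,1)] -> total=9

Answer: ##...
###..
##...
##...
.....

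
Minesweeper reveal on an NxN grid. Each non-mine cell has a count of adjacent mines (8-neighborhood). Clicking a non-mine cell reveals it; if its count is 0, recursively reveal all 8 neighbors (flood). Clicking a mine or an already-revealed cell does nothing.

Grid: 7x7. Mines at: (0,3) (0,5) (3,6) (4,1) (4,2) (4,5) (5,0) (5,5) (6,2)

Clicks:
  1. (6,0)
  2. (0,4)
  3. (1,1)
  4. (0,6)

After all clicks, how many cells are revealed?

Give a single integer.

Click 1 (6,0) count=1: revealed 1 new [(6,0)] -> total=1
Click 2 (0,4) count=2: revealed 1 new [(0,4)] -> total=2
Click 3 (1,1) count=0: revealed 21 new [(0,0) (0,1) (0,2) (1,0) (1,1) (1,2) (1,3) (1,4) (1,5) (2,0) (2,1) (2,2) (2,3) (2,4) (2,5) (3,0) (3,1) (3,2) (3,3) (3,4) (3,5)] -> total=23
Click 4 (0,6) count=1: revealed 1 new [(0,6)] -> total=24

Answer: 24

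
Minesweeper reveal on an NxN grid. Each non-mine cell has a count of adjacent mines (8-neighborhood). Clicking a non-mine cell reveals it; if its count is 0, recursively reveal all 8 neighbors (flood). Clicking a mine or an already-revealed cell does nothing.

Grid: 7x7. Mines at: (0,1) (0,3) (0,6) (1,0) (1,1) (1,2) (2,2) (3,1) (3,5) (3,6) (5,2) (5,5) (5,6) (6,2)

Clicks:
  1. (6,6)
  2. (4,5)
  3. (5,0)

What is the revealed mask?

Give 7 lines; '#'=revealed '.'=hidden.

Answer: .......
.......
.......
.......
##...#.
##.....
##....#

Derivation:
Click 1 (6,6) count=2: revealed 1 new [(6,6)] -> total=1
Click 2 (4,5) count=4: revealed 1 new [(4,5)] -> total=2
Click 3 (5,0) count=0: revealed 6 new [(4,0) (4,1) (5,0) (5,1) (6,0) (6,1)] -> total=8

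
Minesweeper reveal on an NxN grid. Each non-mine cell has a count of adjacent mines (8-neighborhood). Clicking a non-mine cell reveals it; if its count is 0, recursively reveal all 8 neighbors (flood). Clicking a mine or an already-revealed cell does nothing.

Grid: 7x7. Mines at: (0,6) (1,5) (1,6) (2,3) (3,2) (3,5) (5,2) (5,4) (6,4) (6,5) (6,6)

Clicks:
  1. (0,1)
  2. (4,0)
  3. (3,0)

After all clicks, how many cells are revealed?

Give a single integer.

Click 1 (0,1) count=0: revealed 21 new [(0,0) (0,1) (0,2) (0,3) (0,4) (1,0) (1,1) (1,2) (1,3) (1,4) (2,0) (2,1) (2,2) (3,0) (3,1) (4,0) (4,1) (5,0) (5,1) (6,0) (6,1)] -> total=21
Click 2 (4,0) count=0: revealed 0 new [(none)] -> total=21
Click 3 (3,0) count=0: revealed 0 new [(none)] -> total=21

Answer: 21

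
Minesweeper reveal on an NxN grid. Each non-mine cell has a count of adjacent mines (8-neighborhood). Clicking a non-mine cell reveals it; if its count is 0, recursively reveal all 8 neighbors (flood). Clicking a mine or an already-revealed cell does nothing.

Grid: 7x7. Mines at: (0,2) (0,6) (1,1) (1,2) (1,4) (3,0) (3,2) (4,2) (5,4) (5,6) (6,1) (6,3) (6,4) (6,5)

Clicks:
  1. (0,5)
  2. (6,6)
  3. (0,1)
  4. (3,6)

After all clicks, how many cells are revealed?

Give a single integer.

Answer: 17

Derivation:
Click 1 (0,5) count=2: revealed 1 new [(0,5)] -> total=1
Click 2 (6,6) count=2: revealed 1 new [(6,6)] -> total=2
Click 3 (0,1) count=3: revealed 1 new [(0,1)] -> total=3
Click 4 (3,6) count=0: revealed 14 new [(1,5) (1,6) (2,3) (2,4) (2,5) (2,6) (3,3) (3,4) (3,5) (3,6) (4,3) (4,4) (4,5) (4,6)] -> total=17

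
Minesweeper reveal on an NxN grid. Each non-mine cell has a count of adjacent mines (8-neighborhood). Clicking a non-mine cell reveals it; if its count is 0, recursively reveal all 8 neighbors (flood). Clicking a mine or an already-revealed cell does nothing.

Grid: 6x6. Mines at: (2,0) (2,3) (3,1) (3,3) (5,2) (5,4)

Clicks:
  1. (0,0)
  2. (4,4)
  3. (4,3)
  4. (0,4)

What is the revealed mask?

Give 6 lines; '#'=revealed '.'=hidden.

Click 1 (0,0) count=0: revealed 18 new [(0,0) (0,1) (0,2) (0,3) (0,4) (0,5) (1,0) (1,1) (1,2) (1,3) (1,4) (1,5) (2,4) (2,5) (3,4) (3,5) (4,4) (4,5)] -> total=18
Click 2 (4,4) count=2: revealed 0 new [(none)] -> total=18
Click 3 (4,3) count=3: revealed 1 new [(4,3)] -> total=19
Click 4 (0,4) count=0: revealed 0 new [(none)] -> total=19

Answer: ######
######
....##
....##
...###
......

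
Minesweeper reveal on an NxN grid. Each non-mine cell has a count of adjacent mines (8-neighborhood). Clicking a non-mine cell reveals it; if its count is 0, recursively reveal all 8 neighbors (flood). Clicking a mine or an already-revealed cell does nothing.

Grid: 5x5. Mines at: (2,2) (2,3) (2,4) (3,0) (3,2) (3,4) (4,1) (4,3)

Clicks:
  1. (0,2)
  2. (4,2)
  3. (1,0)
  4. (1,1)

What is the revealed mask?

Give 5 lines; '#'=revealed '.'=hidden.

Click 1 (0,2) count=0: revealed 12 new [(0,0) (0,1) (0,2) (0,3) (0,4) (1,0) (1,1) (1,2) (1,3) (1,4) (2,0) (2,1)] -> total=12
Click 2 (4,2) count=3: revealed 1 new [(4,2)] -> total=13
Click 3 (1,0) count=0: revealed 0 new [(none)] -> total=13
Click 4 (1,1) count=1: revealed 0 new [(none)] -> total=13

Answer: #####
#####
##...
.....
..#..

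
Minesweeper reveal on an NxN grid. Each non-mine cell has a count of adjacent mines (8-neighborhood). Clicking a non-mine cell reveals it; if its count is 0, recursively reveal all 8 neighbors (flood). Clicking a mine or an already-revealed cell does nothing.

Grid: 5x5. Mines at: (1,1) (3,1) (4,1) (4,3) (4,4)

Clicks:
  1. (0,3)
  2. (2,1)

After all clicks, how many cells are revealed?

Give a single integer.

Answer: 13

Derivation:
Click 1 (0,3) count=0: revealed 12 new [(0,2) (0,3) (0,4) (1,2) (1,3) (1,4) (2,2) (2,3) (2,4) (3,2) (3,3) (3,4)] -> total=12
Click 2 (2,1) count=2: revealed 1 new [(2,1)] -> total=13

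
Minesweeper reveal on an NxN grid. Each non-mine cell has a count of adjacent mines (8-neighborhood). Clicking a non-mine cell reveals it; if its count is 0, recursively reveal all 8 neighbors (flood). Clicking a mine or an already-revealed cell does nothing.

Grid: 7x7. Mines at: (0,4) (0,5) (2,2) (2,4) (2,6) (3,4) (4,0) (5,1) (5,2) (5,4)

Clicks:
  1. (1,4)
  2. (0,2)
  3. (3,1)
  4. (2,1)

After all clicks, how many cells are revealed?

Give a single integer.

Answer: 13

Derivation:
Click 1 (1,4) count=3: revealed 1 new [(1,4)] -> total=1
Click 2 (0,2) count=0: revealed 12 new [(0,0) (0,1) (0,2) (0,3) (1,0) (1,1) (1,2) (1,3) (2,0) (2,1) (3,0) (3,1)] -> total=13
Click 3 (3,1) count=2: revealed 0 new [(none)] -> total=13
Click 4 (2,1) count=1: revealed 0 new [(none)] -> total=13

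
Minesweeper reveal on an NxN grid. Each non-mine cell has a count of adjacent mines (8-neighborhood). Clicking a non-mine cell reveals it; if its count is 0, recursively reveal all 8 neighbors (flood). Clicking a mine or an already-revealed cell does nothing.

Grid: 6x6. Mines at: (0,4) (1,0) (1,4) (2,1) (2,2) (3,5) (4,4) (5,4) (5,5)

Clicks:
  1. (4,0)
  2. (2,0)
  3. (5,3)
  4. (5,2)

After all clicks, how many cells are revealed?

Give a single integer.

Answer: 13

Derivation:
Click 1 (4,0) count=0: revealed 12 new [(3,0) (3,1) (3,2) (3,3) (4,0) (4,1) (4,2) (4,3) (5,0) (5,1) (5,2) (5,3)] -> total=12
Click 2 (2,0) count=2: revealed 1 new [(2,0)] -> total=13
Click 3 (5,3) count=2: revealed 0 new [(none)] -> total=13
Click 4 (5,2) count=0: revealed 0 new [(none)] -> total=13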